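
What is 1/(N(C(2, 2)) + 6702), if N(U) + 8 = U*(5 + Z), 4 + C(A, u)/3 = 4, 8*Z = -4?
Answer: 1/6694 ≈ 0.00014939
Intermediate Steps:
Z = -1/2 (Z = (1/8)*(-4) = -1/2 ≈ -0.50000)
C(A, u) = 0 (C(A, u) = -12 + 3*4 = -12 + 12 = 0)
N(U) = -8 + 9*U/2 (N(U) = -8 + U*(5 - 1/2) = -8 + U*(9/2) = -8 + 9*U/2)
1/(N(C(2, 2)) + 6702) = 1/((-8 + (9/2)*0) + 6702) = 1/((-8 + 0) + 6702) = 1/(-8 + 6702) = 1/6694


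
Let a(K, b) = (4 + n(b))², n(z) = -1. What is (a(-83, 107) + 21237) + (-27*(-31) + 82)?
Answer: 22165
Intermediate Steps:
a(K, b) = 9 (a(K, b) = (4 - 1)² = 3² = 9)
(a(-83, 107) + 21237) + (-27*(-31) + 82) = (9 + 21237) + (-27*(-31) + 82) = 21246 + (837 + 82) = 21246 + 919 = 22165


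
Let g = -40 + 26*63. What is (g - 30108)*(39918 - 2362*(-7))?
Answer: -1609446520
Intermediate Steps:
g = 1598 (g = -40 + 1638 = 1598)
(g - 30108)*(39918 - 2362*(-7)) = (1598 - 30108)*(39918 - 2362*(-7)) = -28510*(39918 + 16534) = -28510*56452 = -1609446520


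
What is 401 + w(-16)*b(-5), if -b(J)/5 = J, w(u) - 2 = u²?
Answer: 6851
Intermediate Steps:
w(u) = 2 + u²
b(J) = -5*J
401 + w(-16)*b(-5) = 401 + (2 + (-16)²)*(-5*(-5)) = 401 + (2 + 256)*25 = 401 + 258*25 = 401 + 6450 = 6851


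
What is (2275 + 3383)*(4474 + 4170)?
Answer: 48907752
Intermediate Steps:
(2275 + 3383)*(4474 + 4170) = 5658*8644 = 48907752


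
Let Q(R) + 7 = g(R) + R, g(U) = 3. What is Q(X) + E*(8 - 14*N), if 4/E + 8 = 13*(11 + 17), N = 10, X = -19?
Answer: -2179/89 ≈ -24.483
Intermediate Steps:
Q(R) = -4 + R (Q(R) = -7 + (3 + R) = -4 + R)
E = 1/89 (E = 4/(-8 + 13*(11 + 17)) = 4/(-8 + 13*28) = 4/(-8 + 364) = 4/356 = 4*(1/356) = 1/89 ≈ 0.011236)
Q(X) + E*(8 - 14*N) = (-4 - 19) + (8 - 14*10)/89 = -23 + (8 - 140)/89 = -23 + (1/89)*(-132) = -23 - 132/89 = -2179/89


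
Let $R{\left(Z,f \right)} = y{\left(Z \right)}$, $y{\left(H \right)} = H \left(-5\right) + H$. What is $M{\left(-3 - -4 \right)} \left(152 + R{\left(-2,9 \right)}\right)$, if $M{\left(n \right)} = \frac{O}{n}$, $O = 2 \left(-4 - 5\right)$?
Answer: $-2880$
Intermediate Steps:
$y{\left(H \right)} = - 4 H$ ($y{\left(H \right)} = - 5 H + H = - 4 H$)
$R{\left(Z,f \right)} = - 4 Z$
$O = -18$ ($O = 2 \left(-9\right) = -18$)
$M{\left(n \right)} = - \frac{18}{n}$
$M{\left(-3 - -4 \right)} \left(152 + R{\left(-2,9 \right)}\right) = - \frac{18}{-3 - -4} \left(152 - -8\right) = - \frac{18}{-3 + 4} \left(152 + 8\right) = - \frac{18}{1} \cdot 160 = \left(-18\right) 1 \cdot 160 = \left(-18\right) 160 = -2880$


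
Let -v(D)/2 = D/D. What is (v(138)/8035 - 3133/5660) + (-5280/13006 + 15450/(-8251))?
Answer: -276448422920707/97607377582372 ≈ -2.8322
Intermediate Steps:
v(D) = -2 (v(D) = -2*D/D = -2*1 = -2)
(v(138)/8035 - 3133/5660) + (-5280/13006 + 15450/(-8251)) = (-2/8035 - 3133/5660) + (-5280/13006 + 15450/(-8251)) = (-2*1/8035 - 3133*1/5660) + (-5280*1/13006 + 15450*(-1/8251)) = (-2/8035 - 3133/5660) + (-2640/6503 - 15450/8251) = -1007399/1819124 - 122253990/53656253 = -276448422920707/97607377582372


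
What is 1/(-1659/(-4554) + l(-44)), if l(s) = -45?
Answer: -1518/67757 ≈ -0.022404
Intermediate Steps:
1/(-1659/(-4554) + l(-44)) = 1/(-1659/(-4554) - 45) = 1/(-1659*(-1/4554) - 45) = 1/(553/1518 - 45) = 1/(-67757/1518) = -1518/67757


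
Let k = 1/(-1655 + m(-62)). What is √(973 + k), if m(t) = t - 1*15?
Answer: √729706755/866 ≈ 31.193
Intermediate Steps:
m(t) = -15 + t (m(t) = t - 15 = -15 + t)
k = -1/1732 (k = 1/(-1655 + (-15 - 62)) = 1/(-1655 - 77) = 1/(-1732) = -1/1732 ≈ -0.00057737)
√(973 + k) = √(973 - 1/1732) = √(1685235/1732) = √729706755/866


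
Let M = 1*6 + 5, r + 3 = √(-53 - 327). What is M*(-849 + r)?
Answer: -9372 + 22*I*√95 ≈ -9372.0 + 214.43*I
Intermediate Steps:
r = -3 + 2*I*√95 (r = -3 + √(-53 - 327) = -3 + √(-380) = -3 + 2*I*√95 ≈ -3.0 + 19.494*I)
M = 11 (M = 6 + 5 = 11)
M*(-849 + r) = 11*(-849 + (-3 + 2*I*√95)) = 11*(-852 + 2*I*√95) = -9372 + 22*I*√95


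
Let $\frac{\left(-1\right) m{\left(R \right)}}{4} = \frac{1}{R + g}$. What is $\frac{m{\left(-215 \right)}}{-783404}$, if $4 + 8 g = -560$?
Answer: $- \frac{2}{111830921} \approx -1.7884 \cdot 10^{-8}$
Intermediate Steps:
$g = - \frac{141}{2}$ ($g = - \frac{1}{2} + \frac{1}{8} \left(-560\right) = - \frac{1}{2} - 70 = - \frac{141}{2} \approx -70.5$)
$m{\left(R \right)} = - \frac{4}{- \frac{141}{2} + R}$ ($m{\left(R \right)} = - \frac{4}{R - \frac{141}{2}} = - \frac{4}{- \frac{141}{2} + R}$)
$\frac{m{\left(-215 \right)}}{-783404} = \frac{\left(-8\right) \frac{1}{-141 + 2 \left(-215\right)}}{-783404} = - \frac{8}{-141 - 430} \left(- \frac{1}{783404}\right) = - \frac{8}{-571} \left(- \frac{1}{783404}\right) = \left(-8\right) \left(- \frac{1}{571}\right) \left(- \frac{1}{783404}\right) = \frac{8}{571} \left(- \frac{1}{783404}\right) = - \frac{2}{111830921}$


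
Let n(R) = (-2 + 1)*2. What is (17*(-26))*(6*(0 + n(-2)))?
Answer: 5304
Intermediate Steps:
n(R) = -2 (n(R) = -1*2 = -2)
(17*(-26))*(6*(0 + n(-2))) = (17*(-26))*(6*(0 - 2)) = -2652*(-2) = -442*(-12) = 5304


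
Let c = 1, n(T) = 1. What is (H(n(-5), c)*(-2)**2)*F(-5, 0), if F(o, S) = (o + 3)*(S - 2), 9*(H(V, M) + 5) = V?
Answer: -704/9 ≈ -78.222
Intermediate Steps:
H(V, M) = -5 + V/9
F(o, S) = (-2 + S)*(3 + o) (F(o, S) = (3 + o)*(-2 + S) = (-2 + S)*(3 + o))
(H(n(-5), c)*(-2)**2)*F(-5, 0) = ((-5 + (1/9)*1)*(-2)**2)*(-6 - 2*(-5) + 3*0 + 0*(-5)) = ((-5 + 1/9)*4)*(-6 + 10 + 0 + 0) = -44/9*4*4 = -176/9*4 = -704/9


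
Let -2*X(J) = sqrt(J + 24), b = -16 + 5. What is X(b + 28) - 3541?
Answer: -3541 - sqrt(41)/2 ≈ -3544.2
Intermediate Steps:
b = -11
X(J) = -sqrt(24 + J)/2 (X(J) = -sqrt(J + 24)/2 = -sqrt(24 + J)/2)
X(b + 28) - 3541 = -sqrt(24 + (-11 + 28))/2 - 3541 = -sqrt(24 + 17)/2 - 3541 = -sqrt(41)/2 - 3541 = -3541 - sqrt(41)/2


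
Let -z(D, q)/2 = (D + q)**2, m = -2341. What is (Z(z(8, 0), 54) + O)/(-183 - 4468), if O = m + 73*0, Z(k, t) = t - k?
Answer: 2159/4651 ≈ 0.46420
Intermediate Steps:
z(D, q) = -2*(D + q)**2
O = -2341 (O = -2341 + 73*0 = -2341 + 0 = -2341)
(Z(z(8, 0), 54) + O)/(-183 - 4468) = ((54 - (-2)*(8 + 0)**2) - 2341)/(-183 - 4468) = ((54 - (-2)*8**2) - 2341)/(-4651) = ((54 - (-2)*64) - 2341)*(-1/4651) = ((54 - 1*(-128)) - 2341)*(-1/4651) = ((54 + 128) - 2341)*(-1/4651) = (182 - 2341)*(-1/4651) = -2159*(-1/4651) = 2159/4651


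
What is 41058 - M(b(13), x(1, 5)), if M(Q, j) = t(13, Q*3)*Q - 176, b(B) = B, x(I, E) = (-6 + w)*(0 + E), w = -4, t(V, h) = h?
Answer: 40727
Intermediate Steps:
x(I, E) = -10*E (x(I, E) = (-6 - 4)*(0 + E) = -10*E)
M(Q, j) = -176 + 3*Q**2 (M(Q, j) = (Q*3)*Q - 176 = (3*Q)*Q - 176 = 3*Q**2 - 176 = -176 + 3*Q**2)
41058 - M(b(13), x(1, 5)) = 41058 - (-176 + 3*13**2) = 41058 - (-176 + 3*169) = 41058 - (-176 + 507) = 41058 - 1*331 = 41058 - 331 = 40727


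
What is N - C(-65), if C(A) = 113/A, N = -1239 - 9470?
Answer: -695972/65 ≈ -10707.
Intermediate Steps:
N = -10709
N - C(-65) = -10709 - 113/(-65) = -10709 - 113*(-1)/65 = -10709 - 1*(-113/65) = -10709 + 113/65 = -695972/65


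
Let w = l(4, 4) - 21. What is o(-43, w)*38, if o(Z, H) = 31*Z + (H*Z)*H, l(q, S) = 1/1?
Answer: -704254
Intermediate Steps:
l(q, S) = 1
w = -20 (w = 1 - 21 = -20)
o(Z, H) = 31*Z + Z*H²
o(-43, w)*38 = -43*(31 + (-20)²)*38 = -43*(31 + 400)*38 = -43*431*38 = -18533*38 = -704254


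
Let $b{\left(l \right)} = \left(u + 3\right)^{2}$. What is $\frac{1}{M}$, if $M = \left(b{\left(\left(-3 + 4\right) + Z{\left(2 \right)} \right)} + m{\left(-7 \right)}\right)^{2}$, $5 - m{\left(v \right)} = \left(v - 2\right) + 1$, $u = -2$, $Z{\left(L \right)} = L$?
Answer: $\frac{1}{196} \approx 0.005102$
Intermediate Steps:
$m{\left(v \right)} = 6 - v$ ($m{\left(v \right)} = 5 - \left(\left(v - 2\right) + 1\right) = 5 - \left(\left(-2 + v\right) + 1\right) = 5 - \left(-1 + v\right) = 6 - v$)
$b{\left(l \right)} = 1$ ($b{\left(l \right)} = \left(-2 + 3\right)^{2} = 1^{2} = 1$)
$M = 196$ ($M = \left(1 + \left(6 - -7\right)\right)^{2} = \left(1 + \left(6 + 7\right)\right)^{2} = \left(1 + 13\right)^{2} = 14^{2} = 196$)
$\frac{1}{M} = \frac{1}{196}$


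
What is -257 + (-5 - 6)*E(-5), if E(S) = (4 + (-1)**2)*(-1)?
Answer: -202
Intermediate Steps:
E(S) = -5 (E(S) = (4 + 1)*(-1) = 5*(-1) = -5)
-257 + (-5 - 6)*E(-5) = -257 + (-5 - 6)*(-5) = -257 - 11*(-5) = -257 + 55 = -202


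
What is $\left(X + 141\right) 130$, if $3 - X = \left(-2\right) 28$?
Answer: $26000$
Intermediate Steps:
$X = 59$ ($X = 3 - \left(-2\right) 28 = 3 - -56 = 3 + 56 = 59$)
$\left(X + 141\right) 130 = \left(59 + 141\right) 130 = 200 \cdot 130 = 26000$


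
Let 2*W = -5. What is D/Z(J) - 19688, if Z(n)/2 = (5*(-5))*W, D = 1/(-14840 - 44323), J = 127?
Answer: -145600143001/7395375 ≈ -19688.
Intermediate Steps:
W = -5/2 (W = (1/2)*(-5) = -5/2 ≈ -2.5000)
D = -1/59163 (D = 1/(-59163) = -1/59163 ≈ -1.6902e-5)
Z(n) = 125 (Z(n) = 2*((5*(-5))*(-5/2)) = 2*(-25*(-5/2)) = 2*(125/2) = 125)
D/Z(J) - 19688 = -1/59163/125 - 19688 = -1/59163*1/125 - 19688 = -1/7395375 - 19688 = -145600143001/7395375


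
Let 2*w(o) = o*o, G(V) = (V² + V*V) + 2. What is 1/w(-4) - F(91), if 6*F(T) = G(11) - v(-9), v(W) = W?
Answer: -1009/24 ≈ -42.042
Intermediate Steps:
G(V) = 2 + 2*V² (G(V) = (V² + V²) + 2 = 2*V² + 2 = 2 + 2*V²)
w(o) = o²/2 (w(o) = (o*o)/2 = o²/2)
F(T) = 253/6 (F(T) = ((2 + 2*11²) - 1*(-9))/6 = ((2 + 2*121) + 9)/6 = ((2 + 242) + 9)/6 = (244 + 9)/6 = (⅙)*253 = 253/6)
1/w(-4) - F(91) = 1/((½)*(-4)²) - 1*253/6 = 1/((½)*16) - 253/6 = 1/8 - 253/6 = ⅛ - 253/6 = -1009/24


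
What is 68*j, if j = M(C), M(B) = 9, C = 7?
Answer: 612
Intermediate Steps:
j = 9
68*j = 68*9 = 612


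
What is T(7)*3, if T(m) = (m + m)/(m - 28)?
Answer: -2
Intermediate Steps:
T(m) = 2*m/(-28 + m) (T(m) = (2*m)/(-28 + m) = 2*m/(-28 + m))
T(7)*3 = (2*7/(-28 + 7))*3 = (2*7/(-21))*3 = (2*7*(-1/21))*3 = -2/3*3 = -2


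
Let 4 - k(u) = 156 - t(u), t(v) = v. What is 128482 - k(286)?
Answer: 128348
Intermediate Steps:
k(u) = -152 + u (k(u) = 4 - (156 - u) = 4 + (-156 + u) = -152 + u)
128482 - k(286) = 128482 - (-152 + 286) = 128482 - 1*134 = 128482 - 134 = 128348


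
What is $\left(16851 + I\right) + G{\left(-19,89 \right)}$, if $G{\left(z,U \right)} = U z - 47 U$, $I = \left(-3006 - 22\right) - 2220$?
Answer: $5729$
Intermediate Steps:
$I = -5248$ ($I = -3028 - 2220 = -5248$)
$G{\left(z,U \right)} = - 47 U + U z$
$\left(16851 + I\right) + G{\left(-19,89 \right)} = \left(16851 - 5248\right) + 89 \left(-47 - 19\right) = 11603 + 89 \left(-66\right) = 11603 - 5874 = 5729$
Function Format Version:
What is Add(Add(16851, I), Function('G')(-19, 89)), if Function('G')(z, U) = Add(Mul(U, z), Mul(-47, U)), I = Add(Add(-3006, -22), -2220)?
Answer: 5729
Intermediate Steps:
I = -5248 (I = Add(-3028, -2220) = -5248)
Function('G')(z, U) = Add(Mul(-47, U), Mul(U, z))
Add(Add(16851, I), Function('G')(-19, 89)) = Add(Add(16851, -5248), Mul(89, Add(-47, -19))) = Add(11603, Mul(89, -66)) = Add(11603, -5874) = 5729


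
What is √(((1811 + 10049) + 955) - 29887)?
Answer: 4*I*√1067 ≈ 130.66*I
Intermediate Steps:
√(((1811 + 10049) + 955) - 29887) = √((11860 + 955) - 29887) = √(12815 - 29887) = √(-17072) = 4*I*√1067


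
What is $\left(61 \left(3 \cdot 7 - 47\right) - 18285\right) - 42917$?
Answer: $-62788$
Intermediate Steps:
$\left(61 \left(3 \cdot 7 - 47\right) - 18285\right) - 42917 = \left(61 \left(21 - 47\right) - 18285\right) - 42917 = \left(61 \left(-26\right) - 18285\right) - 42917 = \left(-1586 - 18285\right) - 42917 = -19871 - 42917 = -62788$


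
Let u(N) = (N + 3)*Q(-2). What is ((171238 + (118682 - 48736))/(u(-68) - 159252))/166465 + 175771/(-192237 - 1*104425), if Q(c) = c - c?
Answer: -1164935100582647/1966118815151790 ≈ -0.59250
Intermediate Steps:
Q(c) = 0
u(N) = 0 (u(N) = (N + 3)*0 = (3 + N)*0 = 0)
((171238 + (118682 - 48736))/(u(-68) - 159252))/166465 + 175771/(-192237 - 1*104425) = ((171238 + (118682 - 48736))/(0 - 159252))/166465 + 175771/(-192237 - 1*104425) = ((171238 + 69946)/(-159252))*(1/166465) + 175771/(-192237 - 104425) = (241184*(-1/159252))*(1/166465) + 175771/(-296662) = -60296/39813*1/166465 + 175771*(-1/296662) = -60296/6627471045 - 175771/296662 = -1164935100582647/1966118815151790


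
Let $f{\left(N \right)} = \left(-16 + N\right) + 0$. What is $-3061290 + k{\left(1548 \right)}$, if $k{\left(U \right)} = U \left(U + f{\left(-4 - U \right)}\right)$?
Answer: $-3092250$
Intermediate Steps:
$f{\left(N \right)} = -16 + N$
$k{\left(U \right)} = - 20 U$ ($k{\left(U \right)} = U \left(U - \left(20 + U\right)\right) = U \left(-20\right) = - 20 U$)
$-3061290 + k{\left(1548 \right)} = -3061290 - 30960 = -3092250$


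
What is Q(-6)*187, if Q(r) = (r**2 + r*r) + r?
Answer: 12342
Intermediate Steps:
Q(r) = r + 2*r**2 (Q(r) = (r**2 + r**2) + r = 2*r**2 + r = r + 2*r**2)
Q(-6)*187 = -6*(1 + 2*(-6))*187 = -6*(1 - 12)*187 = -6*(-11)*187 = 66*187 = 12342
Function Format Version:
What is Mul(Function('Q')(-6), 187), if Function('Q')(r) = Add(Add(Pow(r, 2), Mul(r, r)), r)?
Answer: 12342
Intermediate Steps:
Function('Q')(r) = Add(r, Mul(2, Pow(r, 2))) (Function('Q')(r) = Add(Add(Pow(r, 2), Pow(r, 2)), r) = Add(Mul(2, Pow(r, 2)), r) = Add(r, Mul(2, Pow(r, 2))))
Mul(Function('Q')(-6), 187) = Mul(Mul(-6, Add(1, Mul(2, -6))), 187) = Mul(Mul(-6, Add(1, -12)), 187) = Mul(Mul(-6, -11), 187) = Mul(66, 187) = 12342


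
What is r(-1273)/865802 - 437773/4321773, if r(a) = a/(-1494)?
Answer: -20972498458085/207046250451012 ≈ -0.10129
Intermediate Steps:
r(a) = -a/1494 (r(a) = a*(-1/1494) = -a/1494)
r(-1273)/865802 - 437773/4321773 = -1/1494*(-1273)/865802 - 437773/4321773 = (1273/1494)*(1/865802) - 437773*1/4321773 = 1273/1293508188 - 437773/4321773 = -20972498458085/207046250451012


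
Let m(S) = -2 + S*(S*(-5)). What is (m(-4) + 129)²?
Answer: 2209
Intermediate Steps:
m(S) = -2 - 5*S² (m(S) = -2 + S*(-5*S) = -2 - 5*S²)
(m(-4) + 129)² = ((-2 - 5*(-4)²) + 129)² = ((-2 - 5*16) + 129)² = ((-2 - 80) + 129)² = (-82 + 129)² = 47² = 2209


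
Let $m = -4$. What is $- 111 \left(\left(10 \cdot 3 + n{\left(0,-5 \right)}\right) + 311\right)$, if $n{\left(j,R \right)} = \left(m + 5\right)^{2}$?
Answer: $-37962$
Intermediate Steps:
$n{\left(j,R \right)} = 1$ ($n{\left(j,R \right)} = \left(-4 + 5\right)^{2} = 1^{2} = 1$)
$- 111 \left(\left(10 \cdot 3 + n{\left(0,-5 \right)}\right) + 311\right) = - 111 \left(\left(10 \cdot 3 + 1\right) + 311\right) = - 111 \left(\left(30 + 1\right) + 311\right) = - 111 \left(31 + 311\right) = \left(-111\right) 342 = -37962$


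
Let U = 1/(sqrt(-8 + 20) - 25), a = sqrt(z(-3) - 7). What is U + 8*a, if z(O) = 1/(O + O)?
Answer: -25/613 - 2*sqrt(3)/613 + 4*I*sqrt(258)/3 ≈ -0.046434 + 21.417*I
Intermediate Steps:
z(O) = 1/(2*O)
a = I*sqrt(258)/6 (a = sqrt((1/2)/(-3) - 7) = sqrt((1/2)*(-1/3) - 7) = sqrt(-1/6 - 7) = sqrt(-43/6) = I*sqrt(258)/6 ≈ 2.6771*I)
U = 1/(-25 + 2*sqrt(3)) (U = 1/(sqrt(12) - 25) = 1/(2*sqrt(3) - 25) = 1/(-25 + 2*sqrt(3)) ≈ -0.046434)
U + 8*a = (-25/613 - 2*sqrt(3)/613) + 8*(I*sqrt(258)/6) = (-25/613 - 2*sqrt(3)/613) + 4*I*sqrt(258)/3 = -25/613 - 2*sqrt(3)/613 + 4*I*sqrt(258)/3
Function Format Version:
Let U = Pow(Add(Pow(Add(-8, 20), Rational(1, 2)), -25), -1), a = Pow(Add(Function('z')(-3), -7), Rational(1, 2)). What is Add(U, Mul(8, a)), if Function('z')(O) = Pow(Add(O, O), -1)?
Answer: Add(Rational(-25, 613), Mul(Rational(-2, 613), Pow(3, Rational(1, 2))), Mul(Rational(4, 3), I, Pow(258, Rational(1, 2)))) ≈ Add(-0.046434, Mul(21.417, I))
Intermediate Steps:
Function('z')(O) = Mul(Rational(1, 2), Pow(O, -1)) (Function('z')(O) = Pow(Mul(2, O), -1) = Mul(Rational(1, 2), Pow(O, -1)))
a = Mul(Rational(1, 6), I, Pow(258, Rational(1, 2))) (a = Pow(Add(Mul(Rational(1, 2), Pow(-3, -1)), -7), Rational(1, 2)) = Pow(Add(Mul(Rational(1, 2), Rational(-1, 3)), -7), Rational(1, 2)) = Pow(Add(Rational(-1, 6), -7), Rational(1, 2)) = Pow(Rational(-43, 6), Rational(1, 2)) = Mul(Rational(1, 6), I, Pow(258, Rational(1, 2))) ≈ Mul(2.6771, I))
U = Pow(Add(-25, Mul(2, Pow(3, Rational(1, 2)))), -1) (U = Pow(Add(Pow(12, Rational(1, 2)), -25), -1) = Pow(Add(Mul(2, Pow(3, Rational(1, 2))), -25), -1) = Pow(Add(-25, Mul(2, Pow(3, Rational(1, 2)))), -1) ≈ -0.046434)
Add(U, Mul(8, a)) = Add(Add(Rational(-25, 613), Mul(Rational(-2, 613), Pow(3, Rational(1, 2)))), Mul(8, Mul(Rational(1, 6), I, Pow(258, Rational(1, 2))))) = Add(Add(Rational(-25, 613), Mul(Rational(-2, 613), Pow(3, Rational(1, 2)))), Mul(Rational(4, 3), I, Pow(258, Rational(1, 2)))) = Add(Rational(-25, 613), Mul(Rational(-2, 613), Pow(3, Rational(1, 2))), Mul(Rational(4, 3), I, Pow(258, Rational(1, 2))))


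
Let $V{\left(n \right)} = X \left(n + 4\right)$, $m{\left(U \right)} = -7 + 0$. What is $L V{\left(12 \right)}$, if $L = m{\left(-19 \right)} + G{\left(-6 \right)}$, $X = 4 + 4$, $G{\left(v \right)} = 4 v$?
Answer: $-3968$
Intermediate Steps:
$m{\left(U \right)} = -7$
$X = 8$
$V{\left(n \right)} = 32 + 8 n$ ($V{\left(n \right)} = 8 \left(n + 4\right) = 8 \left(4 + n\right) = 32 + 8 n$)
$L = -31$ ($L = -7 + 4 \left(-6\right) = -7 - 24 = -31$)
$L V{\left(12 \right)} = - 31 \left(32 + 8 \cdot 12\right) = - 31 \left(32 + 96\right) = \left(-31\right) 128 = -3968$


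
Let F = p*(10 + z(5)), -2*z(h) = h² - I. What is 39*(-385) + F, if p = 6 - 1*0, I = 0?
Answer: -15030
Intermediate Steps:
z(h) = -h²/2 (z(h) = -(h² - 1*0)/2 = -(h² + 0)/2 = -h²/2)
p = 6 (p = 6 + 0 = 6)
F = -15 (F = 6*(10 - ½*5²) = 6*(10 - ½*25) = 6*(10 - 25/2) = 6*(-5/2) = -15)
39*(-385) + F = 39*(-385) - 15 = -15015 - 15 = -15030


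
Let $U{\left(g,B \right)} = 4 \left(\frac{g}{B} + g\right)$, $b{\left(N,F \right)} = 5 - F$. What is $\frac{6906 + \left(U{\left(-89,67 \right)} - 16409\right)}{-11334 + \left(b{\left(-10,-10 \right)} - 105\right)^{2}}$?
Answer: $\frac{220303}{72226} \approx 3.0502$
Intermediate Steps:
$U{\left(g,B \right)} = 4 g + \frac{4 g}{B}$ ($U{\left(g,B \right)} = 4 \left(g + \frac{g}{B}\right) = 4 g + \frac{4 g}{B}$)
$\frac{6906 + \left(U{\left(-89,67 \right)} - 16409\right)}{-11334 + \left(b{\left(-10,-10 \right)} - 105\right)^{2}} = \frac{6906 - \left(16409 + \frac{356 \left(1 + 67\right)}{67}\right)}{-11334 + \left(\left(5 - -10\right) - 105\right)^{2}} = \frac{6906 - \left(16409 + 356 \cdot \frac{1}{67} \cdot 68\right)}{-11334 + \left(\left(5 + 10\right) - 105\right)^{2}} = \frac{6906 - \frac{1123611}{67}}{-11334 + \left(15 - 105\right)^{2}} = \frac{6906 - \frac{1123611}{67}}{-11334 + \left(-90\right)^{2}} = - \frac{660909}{67 \left(-11334 + 8100\right)} = - \frac{660909}{67 \left(-3234\right)} = \left(- \frac{660909}{67}\right) \left(- \frac{1}{3234}\right) = \frac{220303}{72226}$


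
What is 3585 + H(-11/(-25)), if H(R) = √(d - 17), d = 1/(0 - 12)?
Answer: 3585 + I*√615/6 ≈ 3585.0 + 4.1332*I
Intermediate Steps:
d = -1/12 (d = 1/(-12) = -1/12 ≈ -0.083333)
H(R) = I*√615/6 (H(R) = √(-1/12 - 17) = √(-205/12) = I*√615/6)
3585 + H(-11/(-25)) = 3585 + I*√615/6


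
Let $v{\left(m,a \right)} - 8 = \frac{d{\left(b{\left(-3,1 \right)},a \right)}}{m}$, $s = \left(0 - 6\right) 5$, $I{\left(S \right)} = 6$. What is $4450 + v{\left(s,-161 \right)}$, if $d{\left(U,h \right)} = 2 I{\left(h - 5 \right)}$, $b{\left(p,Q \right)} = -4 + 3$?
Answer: $\frac{22288}{5} \approx 4457.6$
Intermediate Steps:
$b{\left(p,Q \right)} = -1$
$d{\left(U,h \right)} = 12$ ($d{\left(U,h \right)} = 2 \cdot 6 = 12$)
$s = -30$ ($s = \left(-6\right) 5 = -30$)
$v{\left(m,a \right)} = 8 + \frac{12}{m}$
$4450 + v{\left(s,-161 \right)} = 4450 + \left(8 + \frac{12}{-30}\right) = 4450 + \left(8 + 12 \left(- \frac{1}{30}\right)\right) = 4450 + \left(8 - \frac{2}{5}\right) = 4450 + \frac{38}{5} = \frac{22288}{5}$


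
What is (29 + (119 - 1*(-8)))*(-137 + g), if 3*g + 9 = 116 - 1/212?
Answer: -837837/53 ≈ -15808.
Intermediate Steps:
g = 7561/212 (g = -3 + (116 - 1/212)/3 = -3 + (⅓)*(24591/212) = -3 + 8197/212 = 7561/212 ≈ 35.665)
(29 + (119 - 1*(-8)))*(-137 + g) = (29 + (119 - 1*(-8)))*(-137 + 7561/212) = (29 + (119 + 8))*(-21483/212) = (29 + 127)*(-21483/212) = 156*(-21483/212) = -837837/53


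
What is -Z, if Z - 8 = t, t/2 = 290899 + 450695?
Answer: -1483196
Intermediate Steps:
t = 1483188 (t = 2*(290899 + 450695) = 2*741594 = 1483188)
Z = 1483196 (Z = 8 + 1483188 = 1483196)
-Z = -1*1483196 = -1483196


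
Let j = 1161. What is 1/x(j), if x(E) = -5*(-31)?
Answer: 1/155 ≈ 0.0064516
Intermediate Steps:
x(E) = 155
1/x(j) = 1/155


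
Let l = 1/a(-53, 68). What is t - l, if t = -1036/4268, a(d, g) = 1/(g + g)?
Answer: -145371/1067 ≈ -136.24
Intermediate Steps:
a(d, g) = 1/(2*g)
l = 136 (l = 1/((½)/68) = 1/((½)*(1/68)) = 1/(1/136) = 136)
t = -259/1067 (t = -1036*1/4268 = -259/1067 ≈ -0.24274)
t - l = -259/1067 - 1*136 = -259/1067 - 136 = -145371/1067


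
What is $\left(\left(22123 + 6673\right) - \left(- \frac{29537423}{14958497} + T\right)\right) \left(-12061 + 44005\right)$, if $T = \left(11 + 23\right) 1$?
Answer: $\frac{13744411614008328}{14958497} \approx 9.1884 \cdot 10^{8}$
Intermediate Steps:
$T = 34$ ($T = 34 \cdot 1 = 34$)
$\left(\left(22123 + 6673\right) - \left(- \frac{29537423}{14958497} + T\right)\right) \left(-12061 + 44005\right) = \left(\left(22123 + 6673\right) + \left(\left(- \frac{6363}{-3849} + \frac{3748}{11659}\right) - 34\right)\right) \left(-12061 + 44005\right) = \left(28796 + \left(\left(\left(-6363\right) \left(- \frac{1}{3849}\right) + 3748 \cdot \frac{1}{11659}\right) - 34\right)\right) 31944 = \left(28796 + \left(\left(\frac{2121}{1283} + \frac{3748}{11659}\right) - 34\right)\right) 31944 = \left(28796 + \left(\frac{29537423}{14958497} - 34\right)\right) 31944 = \left(28796 - \frac{479051475}{14958497}\right) 31944 = \frac{430265828137}{14958497} \cdot 31944 = \frac{13744411614008328}{14958497}$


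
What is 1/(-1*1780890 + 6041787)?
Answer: 1/4260897 ≈ 2.3469e-7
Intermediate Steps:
1/(-1*1780890 + 6041787) = 1/(-1780890 + 6041787) = 1/4260897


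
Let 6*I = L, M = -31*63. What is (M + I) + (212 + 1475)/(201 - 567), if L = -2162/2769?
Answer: -1984078847/1013454 ≈ -1957.7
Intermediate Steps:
L = -2162/2769 (L = -2162*1/2769 = -2162/2769 ≈ -0.78079)
M = -1953
I = -1081/8307 (I = (⅙)*(-2162/2769) = -1081/8307 ≈ -0.13013)
(M + I) + (212 + 1475)/(201 - 567) = (-1953 - 1081/8307) + (212 + 1475)/(201 - 567) = -16224652/8307 + 1687/(-366) = -16224652/8307 + 1687*(-1/366) = -16224652/8307 - 1687/366 = -1984078847/1013454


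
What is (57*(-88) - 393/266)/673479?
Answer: -444883/59715138 ≈ -0.0074501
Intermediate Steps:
(57*(-88) - 393/266)/673479 = (-5016 - 393*1/266)*(1/673479) = (-5016 - 393/266)*(1/673479) = -1334649/266*1/673479 = -444883/59715138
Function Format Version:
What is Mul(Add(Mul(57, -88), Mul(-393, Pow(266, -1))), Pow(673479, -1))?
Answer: Rational(-444883, 59715138) ≈ -0.0074501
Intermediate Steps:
Mul(Add(Mul(57, -88), Mul(-393, Pow(266, -1))), Pow(673479, -1)) = Mul(Add(-5016, Mul(-393, Rational(1, 266))), Rational(1, 673479)) = Mul(Add(-5016, Rational(-393, 266)), Rational(1, 673479)) = Mul(Rational(-1334649, 266), Rational(1, 673479)) = Rational(-444883, 59715138)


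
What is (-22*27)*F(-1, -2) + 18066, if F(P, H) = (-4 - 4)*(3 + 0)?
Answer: 32322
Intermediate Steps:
F(P, H) = -24 (F(P, H) = -8*3 = -24)
(-22*27)*F(-1, -2) + 18066 = -22*27*(-24) + 18066 = -594*(-24) + 18066 = 14256 + 18066 = 32322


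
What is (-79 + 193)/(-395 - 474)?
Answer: -114/869 ≈ -0.13119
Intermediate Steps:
(-79 + 193)/(-395 - 474) = 114/(-869) = 114*(-1/869) = -114/869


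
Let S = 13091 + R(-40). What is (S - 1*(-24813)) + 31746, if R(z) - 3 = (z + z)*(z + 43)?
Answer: 69413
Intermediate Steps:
R(z) = 3 + 2*z*(43 + z) (R(z) = 3 + (z + z)*(z + 43) = 3 + (2*z)*(43 + z) = 3 + 2*z*(43 + z))
S = 12854 (S = 13091 + (3 + 2*(-40)² + 86*(-40)) = 13091 + (3 + 2*1600 - 3440) = 13091 + (3 + 3200 - 3440) = 13091 - 237 = 12854)
(S - 1*(-24813)) + 31746 = (12854 - 1*(-24813)) + 31746 = (12854 + 24813) + 31746 = 37667 + 31746 = 69413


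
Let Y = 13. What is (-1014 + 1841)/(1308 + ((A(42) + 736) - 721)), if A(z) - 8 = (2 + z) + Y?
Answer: 827/1388 ≈ 0.59582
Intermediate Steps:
A(z) = 23 + z (A(z) = 8 + ((2 + z) + 13) = 8 + (15 + z) = 23 + z)
(-1014 + 1841)/(1308 + ((A(42) + 736) - 721)) = (-1014 + 1841)/(1308 + (((23 + 42) + 736) - 721)) = 827/(1308 + ((65 + 736) - 721)) = 827/(1308 + (801 - 721)) = 827/(1308 + 80) = 827/1388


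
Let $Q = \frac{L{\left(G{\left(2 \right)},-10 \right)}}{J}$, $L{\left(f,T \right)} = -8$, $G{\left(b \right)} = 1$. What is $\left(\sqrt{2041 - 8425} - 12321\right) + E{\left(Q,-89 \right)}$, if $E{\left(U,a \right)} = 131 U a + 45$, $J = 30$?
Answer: $- \frac{137504}{15} + 4 i \sqrt{399} \approx -9166.9 + 79.9 i$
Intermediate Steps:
$Q = - \frac{4}{15}$ ($Q = - \frac{8}{30} = \left(-8\right) \frac{1}{30} = - \frac{4}{15} \approx -0.26667$)
$E{\left(U,a \right)} = 45 + 131 U a$ ($E{\left(U,a \right)} = 131 U a + 45 = 45 + 131 U a$)
$\left(\sqrt{2041 - 8425} - 12321\right) + E{\left(Q,-89 \right)} = \left(\sqrt{2041 - 8425} - 12321\right) + \left(45 + 131 \left(- \frac{4}{15}\right) \left(-89\right)\right) = \left(\sqrt{-6384} - 12321\right) + \left(45 + \frac{46636}{15}\right) = \left(4 i \sqrt{399} - 12321\right) + \frac{47311}{15} = \left(-12321 + 4 i \sqrt{399}\right) + \frac{47311}{15} = - \frac{137504}{15} + 4 i \sqrt{399}$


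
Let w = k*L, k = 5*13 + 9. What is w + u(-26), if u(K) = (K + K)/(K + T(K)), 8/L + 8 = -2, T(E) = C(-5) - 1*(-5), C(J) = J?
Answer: -286/5 ≈ -57.200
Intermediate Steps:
T(E) = 0 (T(E) = -5 - 1*(-5) = -5 + 5 = 0)
L = -⅘ (L = 8/(-8 - 2) = 8/(-10) = 8*(-⅒) = -⅘ ≈ -0.80000)
u(K) = 2 (u(K) = (K + K)/(K + 0) = (2*K)/K = 2)
k = 74 (k = 65 + 9 = 74)
w = -296/5 (w = 74*(-⅘) = -296/5 ≈ -59.200)
w + u(-26) = -296/5 + 2 = -286/5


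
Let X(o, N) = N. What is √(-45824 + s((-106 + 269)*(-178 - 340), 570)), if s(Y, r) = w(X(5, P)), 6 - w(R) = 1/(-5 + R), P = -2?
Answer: 5*I*√89803/7 ≈ 214.05*I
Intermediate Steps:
w(R) = 6 - 1/(-5 + R)
s(Y, r) = 43/7 (s(Y, r) = (-31 + 6*(-2))/(-5 - 2) = (-31 - 12)/(-7) = -⅐*(-43) = 43/7)
√(-45824 + s((-106 + 269)*(-178 - 340), 570)) = √(-45824 + 43/7) = √(-320725/7) = 5*I*√89803/7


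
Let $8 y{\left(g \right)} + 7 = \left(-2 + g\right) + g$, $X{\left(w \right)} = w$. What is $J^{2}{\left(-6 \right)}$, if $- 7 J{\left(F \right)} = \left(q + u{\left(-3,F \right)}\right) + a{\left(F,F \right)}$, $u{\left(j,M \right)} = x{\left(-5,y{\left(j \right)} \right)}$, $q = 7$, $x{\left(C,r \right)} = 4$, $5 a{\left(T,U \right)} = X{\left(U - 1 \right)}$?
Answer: $\frac{2304}{1225} \approx 1.8808$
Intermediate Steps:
$y{\left(g \right)} = - \frac{9}{8} + \frac{g}{4}$ ($y{\left(g \right)} = - \frac{7}{8} + \frac{\left(-2 + g\right) + g}{8} = - \frac{7}{8} + \frac{-2 + 2 g}{8} = - \frac{7}{8} + \left(- \frac{1}{4} + \frac{g}{4}\right) = - \frac{9}{8} + \frac{g}{4}$)
$a{\left(T,U \right)} = - \frac{1}{5} + \frac{U}{5}$ ($a{\left(T,U \right)} = \frac{U - 1}{5} = \frac{-1 + U}{5} = - \frac{1}{5} + \frac{U}{5}$)
$u{\left(j,M \right)} = 4$
$J{\left(F \right)} = - \frac{54}{35} - \frac{F}{35}$ ($J{\left(F \right)} = - \frac{\left(7 + 4\right) + \left(- \frac{1}{5} + \frac{F}{5}\right)}{7} = - \frac{11 + \left(- \frac{1}{5} + \frac{F}{5}\right)}{7} = - \frac{\frac{54}{5} + \frac{F}{5}}{7} = - \frac{54}{35} - \frac{F}{35}$)
$J^{2}{\left(-6 \right)} = \left(- \frac{54}{35} - - \frac{6}{35}\right)^{2} = \left(- \frac{54}{35} + \frac{6}{35}\right)^{2} = \left(- \frac{48}{35}\right)^{2} = \frac{2304}{1225}$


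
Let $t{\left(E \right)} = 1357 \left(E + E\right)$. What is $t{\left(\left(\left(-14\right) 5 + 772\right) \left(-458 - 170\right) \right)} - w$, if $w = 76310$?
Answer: $-1196559494$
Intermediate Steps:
$t{\left(E \right)} = 2714 E$ ($t{\left(E \right)} = 1357 \cdot 2 E = 2714 E$)
$t{\left(\left(\left(-14\right) 5 + 772\right) \left(-458 - 170\right) \right)} - w = 2714 \left(\left(-14\right) 5 + 772\right) \left(-458 - 170\right) - 76310 = 2714 \left(-70 + 772\right) \left(-628\right) - 76310 = 2714 \cdot 702 \left(-628\right) - 76310 = 2714 \left(-440856\right) - 76310 = -1196483184 - 76310 = -1196559494$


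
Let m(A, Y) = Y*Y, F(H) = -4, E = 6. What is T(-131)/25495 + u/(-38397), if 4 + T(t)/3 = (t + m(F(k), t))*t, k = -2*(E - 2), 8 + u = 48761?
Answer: -86075492043/326310505 ≈ -263.78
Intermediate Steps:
u = 48753 (u = -8 + 48761 = 48753)
k = -8 (k = -2*(6 - 2) = -2*4 = -8)
m(A, Y) = Y²
T(t) = -12 + 3*t*(t + t²) (T(t) = -12 + 3*((t + t²)*t) = -12 + 3*(t*(t + t²)) = -12 + 3*t*(t + t²))
T(-131)/25495 + u/(-38397) = (-12 + 3*(-131)² + 3*(-131)³)/25495 + 48753/(-38397) = (-12 + 3*17161 + 3*(-2248091))*(1/25495) + 48753*(-1/38397) = (-12 + 51483 - 6744273)*(1/25495) - 16251/12799 = -6692802*1/25495 - 16251/12799 = -6692802/25495 - 16251/12799 = -86075492043/326310505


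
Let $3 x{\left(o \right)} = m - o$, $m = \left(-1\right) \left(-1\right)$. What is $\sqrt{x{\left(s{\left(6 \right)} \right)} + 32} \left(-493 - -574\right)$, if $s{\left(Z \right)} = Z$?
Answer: $27 \sqrt{273} \approx 446.11$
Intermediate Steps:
$m = 1$
$x{\left(o \right)} = \frac{1}{3} - \frac{o}{3}$ ($x{\left(o \right)} = \frac{1 - o}{3} = \frac{1}{3} - \frac{o}{3}$)
$\sqrt{x{\left(s{\left(6 \right)} \right)} + 32} \left(-493 - -574\right) = \sqrt{\left(\frac{1}{3} - 2\right) + 32} \left(-493 - -574\right) = \sqrt{\left(\frac{1}{3} - 2\right) + 32} \left(-493 + 574\right) = \sqrt{- \frac{5}{3} + 32} \cdot 81 = \sqrt{\frac{91}{3}} \cdot 81 = \frac{\sqrt{273}}{3} \cdot 81 = 27 \sqrt{273}$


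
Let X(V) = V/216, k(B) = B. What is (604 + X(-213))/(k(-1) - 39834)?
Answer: -43417/2868120 ≈ -0.015138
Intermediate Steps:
X(V) = V/216 (X(V) = V*(1/216) = V/216)
(604 + X(-213))/(k(-1) - 39834) = (604 + (1/216)*(-213))/(-1 - 39834) = (604 - 71/72)/(-39835) = (43417/72)*(-1/39835) = -43417/2868120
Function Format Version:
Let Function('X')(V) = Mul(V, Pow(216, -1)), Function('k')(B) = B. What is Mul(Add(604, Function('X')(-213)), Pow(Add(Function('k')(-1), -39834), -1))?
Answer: Rational(-43417, 2868120) ≈ -0.015138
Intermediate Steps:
Function('X')(V) = Mul(Rational(1, 216), V) (Function('X')(V) = Mul(V, Rational(1, 216)) = Mul(Rational(1, 216), V))
Mul(Add(604, Function('X')(-213)), Pow(Add(Function('k')(-1), -39834), -1)) = Mul(Add(604, Mul(Rational(1, 216), -213)), Pow(Add(-1, -39834), -1)) = Mul(Add(604, Rational(-71, 72)), Pow(-39835, -1)) = Mul(Rational(43417, 72), Rational(-1, 39835)) = Rational(-43417, 2868120)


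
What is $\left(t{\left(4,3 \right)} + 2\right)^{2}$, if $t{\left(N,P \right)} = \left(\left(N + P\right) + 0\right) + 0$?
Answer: $81$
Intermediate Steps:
$t{\left(N,P \right)} = N + P$ ($t{\left(N,P \right)} = \left(N + P\right) + 0 = N + P$)
$\left(t{\left(4,3 \right)} + 2\right)^{2} = \left(\left(4 + 3\right) + 2\right)^{2} = \left(7 + 2\right)^{2} = 9^{2} = 81$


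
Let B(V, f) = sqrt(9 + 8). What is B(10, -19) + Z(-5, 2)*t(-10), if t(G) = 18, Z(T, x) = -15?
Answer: -270 + sqrt(17) ≈ -265.88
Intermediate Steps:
B(V, f) = sqrt(17)
B(10, -19) + Z(-5, 2)*t(-10) = sqrt(17) - 15*18 = sqrt(17) - 270 = -270 + sqrt(17)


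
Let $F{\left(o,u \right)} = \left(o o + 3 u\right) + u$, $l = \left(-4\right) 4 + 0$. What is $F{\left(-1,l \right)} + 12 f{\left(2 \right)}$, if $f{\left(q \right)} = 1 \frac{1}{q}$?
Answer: $-57$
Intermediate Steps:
$f{\left(q \right)} = \frac{1}{q}$
$l = -16$ ($l = -16 + 0 = -16$)
$F{\left(o,u \right)} = o^{2} + 4 u$ ($F{\left(o,u \right)} = \left(o^{2} + 3 u\right) + u = o^{2} + 4 u$)
$F{\left(-1,l \right)} + 12 f{\left(2 \right)} = \left(\left(-1\right)^{2} + 4 \left(-16\right)\right) + \frac{12}{2} = \left(1 - 64\right) + 12 \cdot \frac{1}{2} = -63 + 6 = -57$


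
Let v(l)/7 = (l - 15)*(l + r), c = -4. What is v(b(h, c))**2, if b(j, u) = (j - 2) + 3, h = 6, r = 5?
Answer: 451584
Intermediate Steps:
b(j, u) = 1 + j (b(j, u) = (-2 + j) + 3 = 1 + j)
v(l) = 7*(-15 + l)*(5 + l) (v(l) = 7*((l - 15)*(l + 5)) = 7*((-15 + l)*(5 + l)) = 7*(-15 + l)*(5 + l))
v(b(h, c))**2 = (-525 - 70*(1 + 6) + 7*(1 + 6)**2)**2 = (-525 - 70*7 + 7*7**2)**2 = (-525 - 490 + 7*49)**2 = (-525 - 490 + 343)**2 = (-672)**2 = 451584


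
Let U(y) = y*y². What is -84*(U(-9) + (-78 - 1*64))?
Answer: 73164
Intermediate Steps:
U(y) = y³
-84*(U(-9) + (-78 - 1*64)) = -84*((-9)³ + (-78 - 1*64)) = -84*(-729 + (-78 - 64)) = -84*(-729 - 142) = -84*(-871) = 73164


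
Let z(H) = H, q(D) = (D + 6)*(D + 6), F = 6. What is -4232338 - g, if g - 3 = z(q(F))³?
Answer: -7218325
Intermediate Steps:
q(D) = (6 + D)² (q(D) = (6 + D)*(6 + D) = (6 + D)²)
g = 2985987 (g = 3 + ((6 + 6)²)³ = 3 + (12²)³ = 3 + 144³ = 3 + 2985984 = 2985987)
-4232338 - g = -4232338 - 1*2985987 = -4232338 - 2985987 = -7218325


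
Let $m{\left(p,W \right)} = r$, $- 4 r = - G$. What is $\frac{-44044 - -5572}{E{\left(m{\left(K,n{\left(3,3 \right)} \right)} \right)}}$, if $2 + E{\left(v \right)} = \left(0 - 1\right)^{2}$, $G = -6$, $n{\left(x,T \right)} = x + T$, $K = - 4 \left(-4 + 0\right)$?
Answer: $38472$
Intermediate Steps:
$K = 16$ ($K = \left(-4\right) \left(-4\right) = 16$)
$n{\left(x,T \right)} = T + x$
$r = - \frac{3}{2}$ ($r = - \frac{\left(-1\right) \left(-6\right)}{4} = \left(- \frac{1}{4}\right) 6 = - \frac{3}{2} \approx -1.5$)
$m{\left(p,W \right)} = - \frac{3}{2}$
$E{\left(v \right)} = -1$ ($E{\left(v \right)} = -2 + \left(0 - 1\right)^{2} = -2 + \left(-1\right)^{2} = -2 + 1 = -1$)
$\frac{-44044 - -5572}{E{\left(m{\left(K,n{\left(3,3 \right)} \right)} \right)}} = \frac{-44044 - -5572}{-1} = \left(-44044 + 5572\right) \left(-1\right) = \left(-38472\right) \left(-1\right) = 38472$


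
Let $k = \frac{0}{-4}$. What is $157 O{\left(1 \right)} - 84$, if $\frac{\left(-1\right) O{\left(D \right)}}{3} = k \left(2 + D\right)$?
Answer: $-84$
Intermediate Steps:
$k = 0$ ($k = 0 \left(- \frac{1}{4}\right) = 0$)
$O{\left(D \right)} = 0$ ($O{\left(D \right)} = - 3 \cdot 0 \left(2 + D\right) = \left(-3\right) 0 = 0$)
$157 O{\left(1 \right)} - 84 = 157 \cdot 0 - 84 = 0 - 84 = -84$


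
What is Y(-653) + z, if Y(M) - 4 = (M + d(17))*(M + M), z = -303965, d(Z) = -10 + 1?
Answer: 560611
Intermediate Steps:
d(Z) = -9
Y(M) = 4 + 2*M*(-9 + M) (Y(M) = 4 + (M - 9)*(M + M) = 4 + (-9 + M)*(2*M) = 4 + 2*M*(-9 + M))
Y(-653) + z = (4 - 18*(-653) + 2*(-653)²) - 303965 = (4 + 11754 + 2*426409) - 303965 = (4 + 11754 + 852818) - 303965 = 864576 - 303965 = 560611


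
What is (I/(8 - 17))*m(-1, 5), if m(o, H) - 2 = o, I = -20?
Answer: 20/9 ≈ 2.2222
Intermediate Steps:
m(o, H) = 2 + o
(I/(8 - 17))*m(-1, 5) = (-20/(8 - 17))*(2 - 1) = -20/(-9)*1 = -20*(-⅑)*1 = (20/9)*1 = 20/9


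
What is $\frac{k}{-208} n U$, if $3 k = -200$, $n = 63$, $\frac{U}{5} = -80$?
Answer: $- \frac{105000}{13} \approx -8076.9$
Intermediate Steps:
$U = -400$ ($U = 5 \left(-80\right) = -400$)
$k = - \frac{200}{3}$ ($k = \frac{1}{3} \left(-200\right) = - \frac{200}{3} \approx -66.667$)
$\frac{k}{-208} n U = - \frac{200}{3 \left(-208\right)} 63 \left(-400\right) = \left(- \frac{200}{3}\right) \left(- \frac{1}{208}\right) 63 \left(-400\right) = \frac{25}{78} \cdot 63 \left(-400\right) = \frac{525}{26} \left(-400\right) = - \frac{105000}{13}$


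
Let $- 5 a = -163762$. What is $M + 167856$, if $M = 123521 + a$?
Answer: $\frac{1620647}{5} \approx 3.2413 \cdot 10^{5}$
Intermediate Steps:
$a = \frac{163762}{5}$ ($a = \left(- \frac{1}{5}\right) \left(-163762\right) = \frac{163762}{5} \approx 32752.0$)
$M = \frac{781367}{5}$ ($M = 123521 + \frac{163762}{5} = \frac{781367}{5} \approx 1.5627 \cdot 10^{5}$)
$M + 167856 = \frac{781367}{5} + 167856 = \frac{1620647}{5}$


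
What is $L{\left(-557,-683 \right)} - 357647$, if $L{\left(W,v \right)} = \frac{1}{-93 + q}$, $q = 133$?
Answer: $- \frac{14305879}{40} \approx -3.5765 \cdot 10^{5}$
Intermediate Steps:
$L{\left(W,v \right)} = \frac{1}{40}$ ($L{\left(W,v \right)} = \frac{1}{-93 + 133} = \frac{1}{40}$)
$L{\left(-557,-683 \right)} - 357647 = \frac{1}{40} - 357647 = - \frac{14305879}{40}$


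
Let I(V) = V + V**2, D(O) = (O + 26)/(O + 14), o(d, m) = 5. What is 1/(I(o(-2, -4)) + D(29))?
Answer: 43/1345 ≈ 0.031970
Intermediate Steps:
D(O) = (26 + O)/(14 + O)
1/(I(o(-2, -4)) + D(29)) = 1/(5*(1 + 5) + (26 + 29)/(14 + 29)) = 1/(5*6 + 55/43) = 1/(30 + (1/43)*55) = 1/(30 + 55/43) = 1/(1345/43) = 43/1345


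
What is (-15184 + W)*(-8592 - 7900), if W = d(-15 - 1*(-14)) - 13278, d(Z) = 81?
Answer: 468059452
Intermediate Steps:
W = -13197 (W = 81 - 13278 = -13197)
(-15184 + W)*(-8592 - 7900) = (-15184 - 13197)*(-8592 - 7900) = -28381*(-16492) = 468059452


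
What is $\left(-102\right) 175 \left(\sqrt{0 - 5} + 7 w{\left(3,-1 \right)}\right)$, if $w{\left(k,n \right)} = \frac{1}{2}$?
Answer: $-62475 - 17850 i \sqrt{5} \approx -62475.0 - 39914.0 i$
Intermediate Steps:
$w{\left(k,n \right)} = \frac{1}{2}$
$\left(-102\right) 175 \left(\sqrt{0 - 5} + 7 w{\left(3,-1 \right)}\right) = \left(-102\right) 175 \left(\sqrt{0 - 5} + 7 \cdot \frac{1}{2}\right) = - 17850 \left(\sqrt{-5} + \frac{7}{2}\right) = - 17850 \left(i \sqrt{5} + \frac{7}{2}\right) = - 17850 \left(\frac{7}{2} + i \sqrt{5}\right) = -62475 - 17850 i \sqrt{5}$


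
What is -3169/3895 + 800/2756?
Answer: -1404441/2683655 ≈ -0.52333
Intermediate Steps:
-3169/3895 + 800/2756 = -3169*1/3895 + 800*(1/2756) = -3169/3895 + 200/689 = -1404441/2683655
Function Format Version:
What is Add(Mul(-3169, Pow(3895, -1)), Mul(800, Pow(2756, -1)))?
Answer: Rational(-1404441, 2683655) ≈ -0.52333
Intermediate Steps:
Add(Mul(-3169, Pow(3895, -1)), Mul(800, Pow(2756, -1))) = Add(Mul(-3169, Rational(1, 3895)), Mul(800, Rational(1, 2756))) = Add(Rational(-3169, 3895), Rational(200, 689)) = Rational(-1404441, 2683655)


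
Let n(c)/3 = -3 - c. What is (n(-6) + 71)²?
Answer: 6400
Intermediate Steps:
n(c) = -9 - 3*c (n(c) = 3*(-3 - c) = -9 - 3*c)
(n(-6) + 71)² = ((-9 - 3*(-6)) + 71)² = ((-9 + 18) + 71)² = (9 + 71)² = 80² = 6400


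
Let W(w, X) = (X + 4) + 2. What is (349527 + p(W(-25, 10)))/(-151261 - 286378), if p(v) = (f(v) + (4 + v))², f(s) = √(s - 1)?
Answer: -349942/437639 - 40*√15/437639 ≈ -0.79997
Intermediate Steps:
W(w, X) = 6 + X (W(w, X) = (4 + X) + 2 = 6 + X)
f(s) = √(-1 + s)
p(v) = (4 + v + √(-1 + v))² (p(v) = (√(-1 + v) + (4 + v))² = (4 + v + √(-1 + v))²)
(349527 + p(W(-25, 10)))/(-151261 - 286378) = (349527 + (4 + (6 + 10) + √(-1 + (6 + 10)))²)/(-151261 - 286378) = (349527 + (4 + 16 + √(-1 + 16))²)/(-437639) = (349527 + (4 + 16 + √15)²)*(-1/437639) = (349527 + (20 + √15)²)*(-1/437639) = -349527/437639 - (20 + √15)²/437639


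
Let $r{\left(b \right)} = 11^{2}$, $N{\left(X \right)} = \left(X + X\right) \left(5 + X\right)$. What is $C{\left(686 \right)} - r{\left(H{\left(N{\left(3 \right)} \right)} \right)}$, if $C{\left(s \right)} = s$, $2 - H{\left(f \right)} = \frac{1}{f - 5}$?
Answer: $565$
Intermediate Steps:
$N{\left(X \right)} = 2 X \left(5 + X\right)$
$H{\left(f \right)} = 2 - \frac{1}{-5 + f}$ ($H{\left(f \right)} = 2 - \frac{1}{f - 5} = 2 - \frac{1}{-5 + f}$)
$r{\left(b \right)} = 121$
$C{\left(686 \right)} - r{\left(H{\left(N{\left(3 \right)} \right)} \right)} = 686 - 121 = 565$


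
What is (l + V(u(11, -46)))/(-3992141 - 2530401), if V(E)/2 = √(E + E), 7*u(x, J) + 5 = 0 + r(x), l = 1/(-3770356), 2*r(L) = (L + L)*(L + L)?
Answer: 1/24592305364952 - √3318/22828897 ≈ -2.5232e-6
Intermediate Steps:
r(L) = 2*L² (r(L) = ((L + L)*(L + L))/2 = ((2*L)*(2*L))/2 = (4*L²)/2 = 2*L²)
l = -1/3770356 ≈ -2.6523e-7
u(x, J) = -5/7 + 2*x²/7 (u(x, J) = -5/7 + (0 + 2*x²)/7 = -5/7 + (2*x²)/7 = -5/7 + 2*x²/7)
V(E) = 2*√2*√E (V(E) = 2*√(E + E) = 2*√(2*E) = 2*(√2*√E) = 2*√2*√E)
(l + V(u(11, -46)))/(-3992141 - 2530401) = (-1/3770356 + 2*√2*√(-5/7 + (2/7)*11²))/(-3992141 - 2530401) = (-1/3770356 + 2*√2*√(-5/7 + (2/7)*121))/(-6522542) = (-1/3770356 + 2*√2*√(-5/7 + 242/7))*(-1/6522542) = (-1/3770356 + 2*√2*√(237/7))*(-1/6522542) = (-1/3770356 + 2*√2*(√1659/7))*(-1/6522542) = (-1/3770356 + 2*√3318/7)*(-1/6522542) = 1/24592305364952 - √3318/22828897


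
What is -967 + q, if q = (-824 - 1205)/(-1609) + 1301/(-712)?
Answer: -1108451597/1145608 ≈ -967.57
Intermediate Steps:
q = -648661/1145608 (q = -2029*(-1/1609) + 1301*(-1/712) = 2029/1609 - 1301/712 = -648661/1145608 ≈ -0.56622)
-967 + q = -967 - 648661/1145608 = -1108451597/1145608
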